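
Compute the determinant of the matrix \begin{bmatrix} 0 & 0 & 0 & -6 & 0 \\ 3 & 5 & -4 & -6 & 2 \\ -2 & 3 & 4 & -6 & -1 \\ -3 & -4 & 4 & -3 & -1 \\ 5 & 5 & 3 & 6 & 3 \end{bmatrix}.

Expand along row 1 (it has 4 zeros):
  − (-6) · M_14   where M_14 = det([3 5 -4 2; -2 3 4 -1; -3 -4 4 -1; 5 5 3 3]) = -186
det = (-1)·(-6)·(-186) = -1116

-1116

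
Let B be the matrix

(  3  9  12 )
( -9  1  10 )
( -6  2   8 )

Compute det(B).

-72

Expand along row 1:
  + 3 · |1 10; 2 8| = 3·(8 − 20) = -36
  − 9 · |-9 10; -6 8| = −9·(-72 − (-60)) = 108
  + 12 · |-9 1; -6 2| = 12·(-18 − (-6)) = -144
Sum: (-36) + (108) + (-144) = -72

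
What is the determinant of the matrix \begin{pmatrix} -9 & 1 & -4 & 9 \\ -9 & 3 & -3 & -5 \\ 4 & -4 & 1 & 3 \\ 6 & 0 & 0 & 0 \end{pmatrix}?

774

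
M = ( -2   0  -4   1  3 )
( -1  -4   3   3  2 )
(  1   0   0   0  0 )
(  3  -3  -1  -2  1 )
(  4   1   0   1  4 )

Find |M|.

det(M) = 319

Expand along row 3 (it has 4 zeros):
  + (1) · M_31   where M_31 = det([0 -4 1 3; -4 3 3 2; -3 -1 -2 1; 1 0 1 4]) = 319
det = (+1)·(1)·(319) = 319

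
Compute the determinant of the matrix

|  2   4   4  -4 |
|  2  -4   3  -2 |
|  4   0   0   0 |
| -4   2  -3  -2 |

The determinant is -480.

Expand along row 3 (it has 3 zeros):
  + (4) · M_31   where M_31 = det([4 4 -4; -4 3 -2; 2 -3 -2]) = -120
det = (+1)·(4)·(-120) = -480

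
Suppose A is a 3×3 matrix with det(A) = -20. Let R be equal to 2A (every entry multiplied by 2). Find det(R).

det(R) = -160

For a 3×3 matrix, det(2A) = 2^3·det(A) = 8·det(A).
det(R) = (8)·(-20) = -160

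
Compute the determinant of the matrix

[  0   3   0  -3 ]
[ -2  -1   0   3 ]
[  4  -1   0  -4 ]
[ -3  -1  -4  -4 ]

-24

Expand along column 3 (it has 3 zeros):
  − (-4) · M_43   where M_43 = det([0 3 -3; -2 -1 3; 4 -1 -4]) = -6
det = (-1)·(-4)·(-6) = -24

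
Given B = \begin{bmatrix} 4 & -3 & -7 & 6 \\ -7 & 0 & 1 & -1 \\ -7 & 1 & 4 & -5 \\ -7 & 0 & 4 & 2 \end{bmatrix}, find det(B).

Expand along column 2 (it has 2 zeros):
  − (-3) · M_12   where M_12 = det([-7 1 -1; -7 4 -5; -7 4 2]) = -147
  − (1) · M_32   where M_32 = det([4 -7 6; -7 1 -1; -7 4 2]) = -249
det = (-1)·(-3)·(-147) + (-1)·(1)·(-249) = -192

The determinant is -192.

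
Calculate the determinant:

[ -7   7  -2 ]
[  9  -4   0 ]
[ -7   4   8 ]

Expand along column 3:
  + (-2) · |9 -4; -7 4| = (-2)·(36 − 28) = -16
  + 8 · |-7 7; 9 -4| = 8·(28 − 63) = -280
Sum: (-16) + (-280) = -296

The determinant is -296.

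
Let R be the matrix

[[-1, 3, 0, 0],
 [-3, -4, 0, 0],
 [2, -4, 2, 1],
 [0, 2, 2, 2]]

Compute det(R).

26

R is block lower-triangular with a 2×2 block and a 2×2 block on the diagonal, so its determinant equals the product of the determinants of the diagonal blocks.
det of the 2×2 block = 13
det of the 2×2 block = 2
det = (13)·(2) = 26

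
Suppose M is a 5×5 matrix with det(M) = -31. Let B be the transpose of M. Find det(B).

det(Mᵀ) = det(M).
det(B) = (1)·(-31) = -31

The determinant is -31.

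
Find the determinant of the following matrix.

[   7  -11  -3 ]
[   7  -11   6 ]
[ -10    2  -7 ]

864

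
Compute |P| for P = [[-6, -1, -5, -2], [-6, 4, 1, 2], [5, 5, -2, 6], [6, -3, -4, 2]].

Expand along row 1:
  + (-6) · M_11   where M_11 = det([4 1 2; 5 -2 6; -3 -4 2]) = 0
  − (-1) · M_12   where M_12 = det([-6 1 2; 5 -2 6; 6 -4 2]) = -110
  + (-5) · M_13   where M_13 = det([-6 4 2; 5 5 6; 6 -3 2]) = -154
  − (-2) · M_14   where M_14 = det([-6 4 1; 5 5 -2; 6 -3 -4]) = 143
det = (+1)·(-6)·(0) + (-1)·(-1)·(-110) + (+1)·(-5)·(-154) + (-1)·(-2)·(143) = 946

946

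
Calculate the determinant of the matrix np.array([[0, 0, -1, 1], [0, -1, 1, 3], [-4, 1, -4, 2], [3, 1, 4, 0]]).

38

Expand along row 1 (it has 2 zeros):
  + (-1) · M_13   where M_13 = det([0 -1 3; -4 1 2; 3 1 0]) = -27
  − (1) · M_14   where M_14 = det([0 -1 1; -4 1 -4; 3 1 4]) = -11
det = (+1)·(-1)·(-27) + (-1)·(1)·(-11) = 38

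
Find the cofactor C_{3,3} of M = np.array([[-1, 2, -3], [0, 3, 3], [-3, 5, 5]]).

-3

Delete row 3 and column 3; the remaining 2×2 submatrix is [-1 2; 0 3].
Its determinant is (-1)·3 − 2·0 = -3.
The cofactor carries sign (−1)^(3+3) = +1, so C_{3,3} = +(-3) = -3.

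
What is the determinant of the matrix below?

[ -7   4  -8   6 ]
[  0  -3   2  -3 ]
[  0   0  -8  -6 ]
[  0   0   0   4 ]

The determinant is -672.

The matrix is upper triangular, so the determinant is the product of the diagonal entries:
det = (-7) · (-3) · (-8) · (4) = -672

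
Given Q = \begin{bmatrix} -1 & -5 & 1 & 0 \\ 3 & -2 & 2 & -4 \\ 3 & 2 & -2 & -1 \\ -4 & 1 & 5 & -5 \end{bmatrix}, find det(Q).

Expand along row 1 (it has 1 zero):
  + (-1) · M_11   where M_11 = det([-2 2 -4; 2 -2 -1; 1 5 -5]) = -60
  − (-5) · M_12   where M_12 = det([3 2 -4; 3 -2 -1; -4 5 -5]) = 55
  + (1) · M_13   where M_13 = det([3 -2 -4; 3 2 -1; -4 1 -5]) = -109
det = (+1)·(-1)·(-60) + (-1)·(-5)·(55) + (+1)·(1)·(-109) = 226

226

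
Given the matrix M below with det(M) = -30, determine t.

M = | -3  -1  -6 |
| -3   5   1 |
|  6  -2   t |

Expanding along the row containing t, det(M) is linear in t: det(M) = (-18)·t + (132).
Set (-18)·t + (132) = -30  ⇒  (-18)·t = -162  ⇒  t = 9.

t = 9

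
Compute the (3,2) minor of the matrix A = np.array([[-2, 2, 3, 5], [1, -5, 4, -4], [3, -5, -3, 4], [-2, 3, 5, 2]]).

Delete row 3 and column 2; the remaining 3×3 submatrix is [-2 3 5; 1 4 -4; -2 5 2].
Its determinant is 27.

27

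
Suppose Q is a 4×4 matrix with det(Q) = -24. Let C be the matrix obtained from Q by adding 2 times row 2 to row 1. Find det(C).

-24

Adding a multiple of one row to another leaves the determinant unchanged.
det(C) = (1)·(-24) = -24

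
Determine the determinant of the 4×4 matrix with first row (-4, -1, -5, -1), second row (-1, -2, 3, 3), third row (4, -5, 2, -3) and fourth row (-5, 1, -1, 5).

Expand along row 1:
  + (-4) · M_11   where M_11 = det([-2 3 3; -5 2 -3; 1 -1 5]) = 61
  − (-1) · M_12   where M_12 = det([-1 3 3; 4 2 -3; -5 -1 5]) = -4
  + (-5) · M_13   where M_13 = det([-1 -2 3; 4 -5 -3; -5 1 5]) = -31
  − (-1) · M_14   where M_14 = det([-1 -2 3; 4 -5 2; -5 1 -1]) = -54
det = (+1)·(-4)·(61) + (-1)·(-1)·(-4) + (+1)·(-5)·(-31) + (-1)·(-1)·(-54) = -147

-147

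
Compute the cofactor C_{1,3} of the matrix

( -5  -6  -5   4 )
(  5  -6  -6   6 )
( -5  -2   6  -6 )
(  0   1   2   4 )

Delete row 1 and column 3; the remaining 3×3 submatrix is [5 -6 6; -5 -2 -6; 0 1 4].
Its determinant is -160.
The cofactor carries sign (−1)^(1+3) = +1, so C_{1,3} = +(-160) = -160.

-160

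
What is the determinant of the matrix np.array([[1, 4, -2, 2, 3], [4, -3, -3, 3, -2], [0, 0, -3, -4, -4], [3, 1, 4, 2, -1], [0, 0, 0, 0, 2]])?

The determinant is -1206.

Expand along row 5 (it has 4 zeros):
  + (2) · M_55   where M_55 = det([1 4 -2 2; 4 -3 -3 3; 0 0 -3 -4; 3 1 4 2]) = -603
det = (+1)·(2)·(-603) = -1206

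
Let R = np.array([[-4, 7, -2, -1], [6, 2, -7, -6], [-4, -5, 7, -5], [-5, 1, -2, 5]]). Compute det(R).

The determinant is 3240.

Expand along row 1:
  + (-4) · M_11   where M_11 = det([2 -7 -6; -5 7 -5; 1 -2 5]) = -108
  − (7) · M_12   where M_12 = det([6 -7 -6; -4 7 -5; -5 -2 5]) = -423
  + (-2) · M_13   where M_13 = det([6 2 -6; -4 -5 -5; -5 1 5]) = 144
  − (-1) · M_14   where M_14 = det([6 2 -7; -4 -5 7; -5 1 -2]) = 135
det = (+1)·(-4)·(-108) + (-1)·(7)·(-423) + (+1)·(-2)·(144) + (-1)·(-1)·(135) = 3240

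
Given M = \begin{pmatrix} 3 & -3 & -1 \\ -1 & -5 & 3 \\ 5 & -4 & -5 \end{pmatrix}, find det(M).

52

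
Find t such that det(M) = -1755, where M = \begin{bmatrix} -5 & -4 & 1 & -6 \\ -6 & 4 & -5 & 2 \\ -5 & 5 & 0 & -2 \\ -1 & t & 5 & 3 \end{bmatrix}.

Expanding along the column containing t, det(M) is linear in t: det(M) = (78)·t + (-2067).
Set (78)·t + (-2067) = -1755  ⇒  (78)·t = 312  ⇒  t = 4.

t = 4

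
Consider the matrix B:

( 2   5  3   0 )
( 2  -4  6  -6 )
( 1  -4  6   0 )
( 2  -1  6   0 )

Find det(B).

-90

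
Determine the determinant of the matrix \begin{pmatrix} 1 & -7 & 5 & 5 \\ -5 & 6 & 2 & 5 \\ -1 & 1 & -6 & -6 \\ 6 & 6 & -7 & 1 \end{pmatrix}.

2338

Expand along row 1:
  + (1) · M_11   where M_11 = det([6 2 5; 1 -6 -6; 6 -7 1]) = -217
  − (-7) · M_12   where M_12 = det([-5 2 5; -1 -6 -6; 6 -7 1]) = 385
  + (5) · M_13   where M_13 = det([-5 6 5; -1 1 -6; 6 6 1]) = -455
  − (5) · M_14   where M_14 = det([-5 6 2; -1 1 -6; 6 6 -7]) = -427
det = (+1)·(1)·(-217) + (-1)·(-7)·(385) + (+1)·(5)·(-455) + (-1)·(5)·(-427) = 2338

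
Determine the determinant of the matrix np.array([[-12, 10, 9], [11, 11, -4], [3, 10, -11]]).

Expand along row 1:
  + (-12) · |11 -4; 10 -11| = (-12)·(-121 − (-40)) = 972
  − 10 · |11 -4; 3 -11| = −10·(-121 − (-12)) = 1090
  + 9 · |11 11; 3 10| = 9·(110 − 33) = 693
Sum: (972) + (1090) + (693) = 2755

2755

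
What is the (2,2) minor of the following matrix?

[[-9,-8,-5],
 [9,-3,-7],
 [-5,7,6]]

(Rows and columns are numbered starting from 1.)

-79

Delete row 2 and column 2; the remaining 2×2 submatrix is [-9 -5; -5 6].
Its determinant is (-9)·6 − (-5)·(-5) = -79.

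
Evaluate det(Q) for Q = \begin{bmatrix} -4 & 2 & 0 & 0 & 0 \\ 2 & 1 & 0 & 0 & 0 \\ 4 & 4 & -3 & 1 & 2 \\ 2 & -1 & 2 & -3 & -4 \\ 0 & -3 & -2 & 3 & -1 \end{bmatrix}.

280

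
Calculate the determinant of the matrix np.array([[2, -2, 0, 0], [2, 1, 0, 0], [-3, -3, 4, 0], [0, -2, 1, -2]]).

The matrix is block lower-triangular with a 2×2 block and a 2×2 block on the diagonal, so its determinant equals the product of the determinants of the diagonal blocks.
det of the 2×2 block = 6
det of the 2×2 block = -8
det = (6)·(-8) = -48

-48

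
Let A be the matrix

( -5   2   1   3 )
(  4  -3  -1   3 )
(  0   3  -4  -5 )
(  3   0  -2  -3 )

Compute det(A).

Expand along row 3 (it has 1 zero):
  − (3) · M_32   where M_32 = det([-5 1 3; 4 -1 3; 3 -2 -3]) = -39
  + (-4) · M_33   where M_33 = det([-5 2 3; 4 -3 3; 3 0 -3]) = 24
  − (-5) · M_34   where M_34 = det([-5 2 1; 4 -3 -1; 3 0 -2]) = -11
det = (-1)·(3)·(-39) + (+1)·(-4)·(24) + (-1)·(-5)·(-11) = -34

The determinant is -34.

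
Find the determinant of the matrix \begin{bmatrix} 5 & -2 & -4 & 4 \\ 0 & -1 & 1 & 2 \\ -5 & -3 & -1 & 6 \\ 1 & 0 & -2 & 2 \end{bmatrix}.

Expand along row 2 (it has 1 zero):
  + (-1) · M_22   where M_22 = det([5 -4 4; -5 -1 6; 1 -2 2]) = 30
  − (1) · M_23   where M_23 = det([5 -2 4; -5 -3 6; 1 0 2]) = -50
  + (2) · M_24   where M_24 = det([5 -2 -4; -5 -3 -1; 1 0 -2]) = 40
det = (+1)·(-1)·(30) + (-1)·(1)·(-50) + (+1)·(2)·(40) = 100

100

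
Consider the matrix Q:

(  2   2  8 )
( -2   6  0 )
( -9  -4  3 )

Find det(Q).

544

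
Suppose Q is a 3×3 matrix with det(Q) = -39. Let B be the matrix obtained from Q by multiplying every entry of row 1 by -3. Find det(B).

Scaling one row by -3 multiplies the determinant by -3.
det(B) = (-3)·(-39) = 117

117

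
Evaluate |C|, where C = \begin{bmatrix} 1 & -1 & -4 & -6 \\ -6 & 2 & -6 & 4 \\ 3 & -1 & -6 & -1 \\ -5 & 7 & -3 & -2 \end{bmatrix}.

-1880

Expand along row 1:
  + (1) · M_11   where M_11 = det([2 -6 4; -1 -6 -1; 7 -3 -2]) = 252
  − (-1) · M_12   where M_12 = det([-6 -6 4; 3 -6 -1; -5 -3 -2]) = -276
  + (-4) · M_13   where M_13 = det([-6 2 4; 3 -1 -1; -5 7 -2]) = 32
  − (-6) · M_14   where M_14 = det([-6 2 -6; 3 -1 -6; -5 7 -3]) = -288
det = (+1)·(1)·(252) + (-1)·(-1)·(-276) + (+1)·(-4)·(32) + (-1)·(-6)·(-288) = -1880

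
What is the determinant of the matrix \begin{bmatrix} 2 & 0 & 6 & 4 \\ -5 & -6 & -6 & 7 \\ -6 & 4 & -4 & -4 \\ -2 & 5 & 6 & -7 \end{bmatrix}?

1844

Expand along row 1 (it has 1 zero):
  + (2) · M_11   where M_11 = det([-6 -6 7; 4 -4 -4; 5 6 -7]) = -52
  + (6) · M_13   where M_13 = det([-5 -6 7; -6 4 -4; -2 5 -7]) = 90
  − (4) · M_14   where M_14 = det([-5 -6 -6; -6 4 -4; -2 5 6]) = -352
det = (+1)·(2)·(-52) + (+1)·(6)·(90) + (-1)·(4)·(-352) = 1844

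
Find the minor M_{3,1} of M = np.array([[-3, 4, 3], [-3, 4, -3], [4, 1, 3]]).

Delete row 3 and column 1; the remaining 2×2 submatrix is [4 3; 4 -3].
Its determinant is 4·(-3) − 3·4 = -24.

-24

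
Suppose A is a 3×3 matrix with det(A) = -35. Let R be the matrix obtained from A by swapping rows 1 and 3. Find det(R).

The determinant is 35.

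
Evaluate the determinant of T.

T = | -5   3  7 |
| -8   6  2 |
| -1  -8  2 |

det(T) = 392

Expand along column 1:
  + (-5) · |6 2; -8 2| = (-5)·(12 − (-16)) = -140
  − (-8) · |3 7; -8 2| = −(-8)·(6 − (-56)) = 496
  + (-1) · |3 7; 6 2| = (-1)·(6 − 42) = 36
Sum: (-140) + (496) + (36) = 392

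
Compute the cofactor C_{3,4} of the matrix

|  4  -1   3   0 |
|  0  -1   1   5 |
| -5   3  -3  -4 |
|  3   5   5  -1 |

Delete row 3 and column 4; the remaining 3×3 submatrix is [4 -1 3; 0 -1 1; 3 5 5].
Its determinant is -34.
The cofactor carries sign (−1)^(3+4) = −1, so C_{3,4} = −(-34) = 34.

The cofactor is 34.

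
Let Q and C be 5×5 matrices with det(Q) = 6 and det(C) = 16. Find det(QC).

det(QC) = det(Q)·det(C) = (6)·(16) = 96

96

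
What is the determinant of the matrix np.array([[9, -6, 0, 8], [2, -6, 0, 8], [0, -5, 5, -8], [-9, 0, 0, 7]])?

Expand along column 3 (it has 3 zeros):
  + (5) · M_33   where M_33 = det([9 -6 8; 2 -6 8; -9 0 7]) = -294
det = (+1)·(5)·(-294) = -1470

The determinant is -1470.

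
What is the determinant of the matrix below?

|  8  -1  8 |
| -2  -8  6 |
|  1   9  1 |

-584

Expand along row 1:
  + 8 · |-8 6; 9 1| = 8·(-8 − 54) = -496
  − (-1) · |-2 6; 1 1| = −(-1)·(-2 − 6) = -8
  + 8 · |-2 -8; 1 9| = 8·(-18 − (-8)) = -80
Sum: (-496) + (-8) + (-80) = -584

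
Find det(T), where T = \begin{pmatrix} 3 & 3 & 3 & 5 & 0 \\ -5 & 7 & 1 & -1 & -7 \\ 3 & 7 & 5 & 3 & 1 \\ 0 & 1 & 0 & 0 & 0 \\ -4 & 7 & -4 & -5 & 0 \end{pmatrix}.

-100

Expand along row 4 (it has 4 zeros):
  + (1) · M_42   where M_42 = det([3 3 5 0; -5 1 -1 -7; 3 5 3 1; -4 -4 -5 0]) = -100
det = (+1)·(1)·(-100) = -100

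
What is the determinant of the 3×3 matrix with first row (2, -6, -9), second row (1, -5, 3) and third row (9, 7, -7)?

The determinant is -644.

Expand along row 1:
  + 2 · |-5 3; 7 -7| = 2·(35 − 21) = 28
  − (-6) · |1 3; 9 -7| = −(-6)·(-7 − 27) = -204
  + (-9) · |1 -5; 9 7| = (-9)·(7 − (-45)) = -468
Sum: (28) + (-204) + (-468) = -644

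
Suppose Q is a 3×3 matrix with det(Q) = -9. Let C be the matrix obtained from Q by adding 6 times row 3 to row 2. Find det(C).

-9

Adding a multiple of one row to another leaves the determinant unchanged.
det(C) = (1)·(-9) = -9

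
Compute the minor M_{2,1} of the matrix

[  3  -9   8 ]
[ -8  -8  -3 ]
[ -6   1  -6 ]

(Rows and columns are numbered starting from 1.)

46

Delete row 2 and column 1; the remaining 2×2 submatrix is [-9 8; 1 -6].
Its determinant is (-9)·(-6) − 8·1 = 46.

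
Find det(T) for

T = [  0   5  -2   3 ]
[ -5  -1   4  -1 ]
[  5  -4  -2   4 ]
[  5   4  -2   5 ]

Expand along row 1 (it has 1 zero):
  − (5) · M_12   where M_12 = det([-5 4 -1; 5 -2 4; 5 -2 5]) = -10
  + (-2) · M_13   where M_13 = det([-5 -1 -1; 5 -4 4; 5 4 5]) = 145
  − (3) · M_14   where M_14 = det([-5 -1 4; 5 -4 -2; 5 4 -2]) = 80
det = (-1)·(5)·(-10) + (+1)·(-2)·(145) + (-1)·(3)·(80) = -480

det(T) = -480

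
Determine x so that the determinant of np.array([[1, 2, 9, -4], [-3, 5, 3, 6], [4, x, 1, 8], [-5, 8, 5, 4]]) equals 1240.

3

Expanding along the row containing x, det(A) is linear in x: det(A) = (180)·x + (700).
Set (180)·x + (700) = 1240  ⇒  (180)·x = 540  ⇒  x = 3.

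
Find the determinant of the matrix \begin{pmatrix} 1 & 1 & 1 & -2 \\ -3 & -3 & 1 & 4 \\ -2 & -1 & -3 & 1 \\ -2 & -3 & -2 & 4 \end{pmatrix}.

14

Expand along row 1:
  + (1) · M_11   where M_11 = det([-3 1 4; -1 -3 1; -3 -2 4]) = 3
  − (1) · M_12   where M_12 = det([-3 1 4; -2 -3 1; -2 -2 4]) = 28
  + (1) · M_13   where M_13 = det([-3 -3 4; -2 -1 1; -2 -3 4]) = 1
  − (-2) · M_14   where M_14 = det([-3 -3 1; -2 -1 -3; -2 -3 -2]) = 19
det = (+1)·(1)·(3) + (-1)·(1)·(28) + (+1)·(1)·(1) + (-1)·(-2)·(19) = 14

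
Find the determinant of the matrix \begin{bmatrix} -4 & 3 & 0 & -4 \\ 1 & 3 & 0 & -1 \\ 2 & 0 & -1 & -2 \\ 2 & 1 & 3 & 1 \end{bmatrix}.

Expand along column 3 (it has 2 zeros):
  + (-1) · M_33   where M_33 = det([-4 3 -4; 1 3 -1; 2 1 1]) = -5
  − (3) · M_43   where M_43 = det([-4 3 -4; 1 3 -1; 2 0 -2]) = 48
det = (+1)·(-1)·(-5) + (-1)·(3)·(48) = -139

The determinant is -139.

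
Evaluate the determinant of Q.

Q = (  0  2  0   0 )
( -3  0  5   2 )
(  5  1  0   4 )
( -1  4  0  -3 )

Expand along row 1 (it has 3 zeros):
  − (2) · M_12   where M_12 = det([-3 5 2; 5 0 4; -1 0 -3]) = 55
det = (-1)·(2)·(55) = -110

|Q| = -110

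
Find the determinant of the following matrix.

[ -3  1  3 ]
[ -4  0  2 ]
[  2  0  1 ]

The determinant is 8.

Expand along column 2:
  − 1 · |-4 2; 2 1| = −1·(-4 − 4) = 8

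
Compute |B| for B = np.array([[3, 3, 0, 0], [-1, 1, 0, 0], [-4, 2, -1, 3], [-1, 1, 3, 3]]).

The determinant is -72.

B is block lower-triangular with a 2×2 block and a 2×2 block on the diagonal, so its determinant equals the product of the determinants of the diagonal blocks.
det of the 2×2 block = 6
det of the 2×2 block = -12
det = (6)·(-12) = -72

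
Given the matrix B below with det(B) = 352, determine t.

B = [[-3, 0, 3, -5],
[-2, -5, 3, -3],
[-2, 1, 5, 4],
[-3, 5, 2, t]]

Expanding along the column containing t, det(B) is linear in t: det(B) = (48)·t + (256).
Set (48)·t + (256) = 352  ⇒  (48)·t = 96  ⇒  t = 2.

2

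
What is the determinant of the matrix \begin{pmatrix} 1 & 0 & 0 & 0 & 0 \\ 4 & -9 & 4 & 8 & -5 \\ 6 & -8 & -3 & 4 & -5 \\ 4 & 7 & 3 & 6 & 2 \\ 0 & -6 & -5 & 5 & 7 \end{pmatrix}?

The determinant is 6510.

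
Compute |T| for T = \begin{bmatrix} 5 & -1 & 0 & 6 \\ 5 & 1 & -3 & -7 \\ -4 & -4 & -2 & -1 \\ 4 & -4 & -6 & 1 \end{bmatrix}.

Expand along row 1 (it has 1 zero):
  + (5) · M_11   where M_11 = det([1 -3 -7; -4 -2 -1; -4 -6 1]) = -144
  − (-1) · M_12   where M_12 = det([5 -3 -7; -4 -2 -1; 4 -6 1]) = -264
  − (6) · M_14   where M_14 = det([5 1 -3; -4 -4 -2; 4 -4 -6]) = -48
det = (+1)·(5)·(-144) + (-1)·(-1)·(-264) + (-1)·(6)·(-48) = -696

|T| = -696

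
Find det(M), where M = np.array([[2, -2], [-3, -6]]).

det(M) = 2·(-6) − (-2)·(-3) = -12 − 6 = -18

|M| = -18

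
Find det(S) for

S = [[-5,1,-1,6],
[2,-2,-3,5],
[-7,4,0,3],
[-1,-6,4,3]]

The determinant is -34.

Expand along row 3 (it has 1 zero):
  + (-7) · M_31   where M_31 = det([1 -1 6; -2 -3 5; -6 4 3]) = -161
  − (4) · M_32   where M_32 = det([-5 -1 6; 2 -3 5; -1 4 3]) = 186
  − (3) · M_34   where M_34 = det([-5 1 -1; 2 -2 -3; -1 -6 4]) = 139
det = (+1)·(-7)·(-161) + (-1)·(4)·(186) + (-1)·(3)·(139) = -34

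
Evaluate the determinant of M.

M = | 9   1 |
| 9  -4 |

det(M) = 9·(-4) − 1·9 = -36 − 9 = -45

-45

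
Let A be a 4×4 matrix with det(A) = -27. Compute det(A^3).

det(A^3) = (det A)^3 = (-27)^3 = -19683

The determinant is -19683.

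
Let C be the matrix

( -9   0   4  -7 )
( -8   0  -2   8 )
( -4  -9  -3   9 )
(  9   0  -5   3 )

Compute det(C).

-2952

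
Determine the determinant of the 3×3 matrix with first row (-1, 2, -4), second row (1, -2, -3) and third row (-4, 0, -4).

Expand along column 2:
  − 2 · |1 -3; -4 -4| = −2·(-4 − 12) = 32
  + (-2) · |-1 -4; -4 -4| = (-2)·(4 − 16) = 24
Sum: (32) + (24) = 56

56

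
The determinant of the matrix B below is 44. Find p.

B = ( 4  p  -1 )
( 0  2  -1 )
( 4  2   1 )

Expanding along the column containing p, det(B) is linear in p: det(B) = (-4)·p + (24).
Set (-4)·p + (24) = 44  ⇒  (-4)·p = 20  ⇒  p = -5.

-5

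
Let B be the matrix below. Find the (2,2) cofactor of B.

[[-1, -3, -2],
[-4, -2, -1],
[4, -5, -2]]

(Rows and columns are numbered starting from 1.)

Delete row 2 and column 2; the remaining 2×2 submatrix is [-1 -2; 4 -2].
Its determinant is (-1)·(-2) − (-2)·4 = 10.
The cofactor carries sign (−1)^(2+2) = +1, so C_{2,2} = +(10) = 10.

10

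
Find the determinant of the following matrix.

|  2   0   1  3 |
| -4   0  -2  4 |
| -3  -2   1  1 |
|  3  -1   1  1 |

70

Expand along column 2 (it has 2 zeros):
  − (-2) · M_32   where M_32 = det([2 1 3; -4 -2 4; 3 1 1]) = 10
  + (-1) · M_42   where M_42 = det([2 1 3; -4 -2 4; -3 1 1]) = -50
det = (-1)·(-2)·(10) + (+1)·(-1)·(-50) = 70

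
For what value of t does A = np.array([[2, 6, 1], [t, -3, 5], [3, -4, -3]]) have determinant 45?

Expanding along the column containing t, det(A) is linear in t: det(A) = (14)·t + (157).
Set (14)·t + (157) = 45  ⇒  (14)·t = -112  ⇒  t = -8.

t = -8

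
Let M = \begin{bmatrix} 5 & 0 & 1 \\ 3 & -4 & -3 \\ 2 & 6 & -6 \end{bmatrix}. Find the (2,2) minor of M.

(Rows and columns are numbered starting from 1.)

Delete row 2 and column 2; the remaining 2×2 submatrix is [5 1; 2 -6].
Its determinant is 5·(-6) − 1·2 = -32.

-32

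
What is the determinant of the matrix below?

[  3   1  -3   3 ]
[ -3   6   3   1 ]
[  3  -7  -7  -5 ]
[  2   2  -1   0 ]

Expand along row 4 (it has 1 zero):
  − (2) · M_41   where M_41 = det([1 -3 3; 6 3 1; -7 -7 -5]) = -140
  + (2) · M_42   where M_42 = det([3 -3 3; -3 3 1; 3 -7 -5]) = 48
  − (-1) · M_43   where M_43 = det([3 1 3; -3 6 1; 3 -7 -5]) = -72
det = (-1)·(2)·(-140) + (+1)·(2)·(48) + (-1)·(-1)·(-72) = 304

304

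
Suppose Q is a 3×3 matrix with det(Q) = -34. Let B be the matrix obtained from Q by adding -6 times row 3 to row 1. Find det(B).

Adding a multiple of one row to another leaves the determinant unchanged.
det(B) = (1)·(-34) = -34

-34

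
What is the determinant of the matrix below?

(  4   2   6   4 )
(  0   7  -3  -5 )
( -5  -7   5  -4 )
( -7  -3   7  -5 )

Expand along row 2 (it has 1 zero):
  + (7) · M_22   where M_22 = det([4 6 4; -5 5 -4; -7 7 -5]) = 30
  − (-3) · M_23   where M_23 = det([4 2 4; -5 -7 -4; -7 -3 -5]) = -38
  + (-5) · M_24   where M_24 = det([4 2 6; -5 -7 5; -7 -3 7]) = -340
det = (+1)·(7)·(30) + (-1)·(-3)·(-38) + (+1)·(-5)·(-340) = 1796

The determinant is 1796.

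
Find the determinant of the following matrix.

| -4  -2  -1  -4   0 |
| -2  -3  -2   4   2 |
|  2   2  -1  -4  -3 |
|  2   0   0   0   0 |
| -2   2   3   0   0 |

The determinant is -24.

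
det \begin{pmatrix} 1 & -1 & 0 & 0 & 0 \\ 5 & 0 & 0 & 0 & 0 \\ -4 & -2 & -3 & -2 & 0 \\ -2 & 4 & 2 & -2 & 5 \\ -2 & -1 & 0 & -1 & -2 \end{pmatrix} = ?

The matrix is block lower-triangular with a 2×2 block and a 3×3 block on the diagonal, so its determinant equals the product of the determinants of the diagonal blocks.
det of the 2×2 block = 5
det of the 3×3 block = -35
det = (5)·(-35) = -175

-175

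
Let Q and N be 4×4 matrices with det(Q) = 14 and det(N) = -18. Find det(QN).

det(QN) = -252

det(QN) = det(Q)·det(N) = (14)·(-18) = -252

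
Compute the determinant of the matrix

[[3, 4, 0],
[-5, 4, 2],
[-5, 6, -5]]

Expand along column 3:
  − 2 · |3 4; -5 6| = −2·(18 − (-20)) = -76
  + (-5) · |3 4; -5 4| = (-5)·(12 − (-20)) = -160
Sum: (-76) + (-160) = -236

The determinant is -236.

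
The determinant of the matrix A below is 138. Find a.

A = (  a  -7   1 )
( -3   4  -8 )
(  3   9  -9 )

-5

Expanding along the row containing a, det(A) is linear in a: det(A) = (36)·a + (318).
Set (36)·a + (318) = 138  ⇒  (36)·a = -180  ⇒  a = -5.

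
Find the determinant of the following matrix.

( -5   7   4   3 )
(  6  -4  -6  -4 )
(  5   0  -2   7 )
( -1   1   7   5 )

Expand along row 3 (it has 1 zero):
  + (5) · M_31   where M_31 = det([7 4 3; -4 -6 -4; 1 7 5]) = -16
  + (-2) · M_33   where M_33 = det([-5 7 3; 6 -4 -4; -1 1 5]) = -96
  − (7) · M_34   where M_34 = det([-5 7 4; 6 -4 -6; -1 1 7]) = -134
det = (+1)·(5)·(-16) + (+1)·(-2)·(-96) + (-1)·(7)·(-134) = 1050

1050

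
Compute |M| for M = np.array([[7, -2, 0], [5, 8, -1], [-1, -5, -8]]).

|M| = -565

Expand along row 1:
  + 7 · |8 -1; -5 -8| = 7·(-64 − 5) = -483
  − (-2) · |5 -1; -1 -8| = −(-2)·(-40 − 1) = -82
Sum: (-483) + (-82) = -565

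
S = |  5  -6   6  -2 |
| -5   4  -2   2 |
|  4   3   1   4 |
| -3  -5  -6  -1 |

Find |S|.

Expand along row 1:
  + (5) · M_11   where M_11 = det([4 -2 2; 3 1 4; -5 -6 -1]) = 100
  − (-6) · M_12   where M_12 = det([-5 -2 2; 4 1 4; -3 -6 -1]) = -141
  + (6) · M_13   where M_13 = det([-5 4 2; 4 3 4; -3 -5 -1]) = -139
  − (-2) · M_14   where M_14 = det([-5 4 -2; 4 3 1; -3 -5 -6]) = 171
det = (+1)·(5)·(100) + (-1)·(-6)·(-141) + (+1)·(6)·(-139) + (-1)·(-2)·(171) = -838

|S| = -838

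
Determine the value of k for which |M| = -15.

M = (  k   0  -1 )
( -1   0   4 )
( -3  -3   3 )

Expanding along the column containing k, det(M) is linear in k: det(M) = (12)·k + (-3).
Set (12)·k + (-3) = -15  ⇒  (12)·k = -12  ⇒  k = -1.

k = -1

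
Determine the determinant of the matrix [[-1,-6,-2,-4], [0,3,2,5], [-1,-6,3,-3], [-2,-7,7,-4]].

88

Expand along row 2 (it has 1 zero):
  + (3) · M_22   where M_22 = det([-1 -2 -4; -1 3 -3; -2 7 -4]) = -9
  − (2) · M_23   where M_23 = det([-1 -6 -4; -1 -6 -3; -2 -7 -4]) = 5
  + (5) · M_24   where M_24 = det([-1 -6 -2; -1 -6 3; -2 -7 7]) = 25
det = (+1)·(3)·(-9) + (-1)·(2)·(5) + (+1)·(5)·(25) = 88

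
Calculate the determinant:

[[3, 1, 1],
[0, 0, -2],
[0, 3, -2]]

Expand along row 2:
  − (-2) · |3 1; 0 3| = −(-2)·(9 − 0) = 18

The determinant is 18.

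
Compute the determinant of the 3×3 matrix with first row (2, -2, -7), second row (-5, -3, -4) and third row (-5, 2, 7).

The determinant is 39.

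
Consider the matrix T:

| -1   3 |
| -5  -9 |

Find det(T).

det(T) = (-1)·(-9) − 3·(-5) = 9 − (-15) = 24

The determinant is 24.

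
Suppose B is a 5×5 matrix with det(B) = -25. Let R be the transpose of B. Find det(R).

det(Bᵀ) = det(B).
det(R) = (1)·(-25) = -25

det(R) = -25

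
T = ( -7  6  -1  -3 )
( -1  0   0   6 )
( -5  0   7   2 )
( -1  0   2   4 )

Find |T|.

det(T) = 252

Expand along column 2 (it has 3 zeros):
  − (6) · M_12   where M_12 = det([-1 0 6; -5 7 2; -1 2 4]) = -42
det = (-1)·(6)·(-42) = 252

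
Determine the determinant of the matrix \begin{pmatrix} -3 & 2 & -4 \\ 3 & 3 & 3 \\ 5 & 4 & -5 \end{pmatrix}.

153

Expand along row 1:
  + (-3) · |3 3; 4 -5| = (-3)·(-15 − 12) = 81
  − 2 · |3 3; 5 -5| = −2·(-15 − 15) = 60
  + (-4) · |3 3; 5 4| = (-4)·(12 − 15) = 12
Sum: (81) + (60) + (12) = 153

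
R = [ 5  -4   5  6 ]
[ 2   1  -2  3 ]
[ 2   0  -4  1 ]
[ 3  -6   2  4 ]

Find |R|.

-207

Expand along row 3 (it has 1 zero):
  + (2) · M_31   where M_31 = det([-4 5 6; 1 -2 3; -6 2 4]) = -114
  + (-4) · M_33   where M_33 = det([5 -4 6; 2 1 3; 3 -6 4]) = 16
  − (1) · M_34   where M_34 = det([5 -4 5; 2 1 -2; 3 -6 2]) = -85
det = (+1)·(2)·(-114) + (+1)·(-4)·(16) + (-1)·(1)·(-85) = -207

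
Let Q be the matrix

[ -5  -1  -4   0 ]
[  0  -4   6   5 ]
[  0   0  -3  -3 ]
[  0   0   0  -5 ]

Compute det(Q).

Q is upper triangular, so det(Q) is the product of the diagonal entries:
det = (-5) · (-4) · (-3) · (-5) = 300

300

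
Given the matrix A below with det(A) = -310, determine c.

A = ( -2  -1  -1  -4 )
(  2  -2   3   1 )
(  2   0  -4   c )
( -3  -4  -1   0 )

0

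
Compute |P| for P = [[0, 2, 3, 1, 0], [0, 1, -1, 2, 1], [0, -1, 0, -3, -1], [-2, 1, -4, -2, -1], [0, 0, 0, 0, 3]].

48

Expand along row 5 (it has 4 zeros):
  + (3) · M_55   where M_55 = det([0 2 3 1; 0 1 -1 2; 0 -1 0 -3; -2 1 -4 -2]) = 16
det = (+1)·(3)·(16) = 48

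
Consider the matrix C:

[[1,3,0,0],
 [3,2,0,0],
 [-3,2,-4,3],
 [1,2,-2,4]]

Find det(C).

|C| = 70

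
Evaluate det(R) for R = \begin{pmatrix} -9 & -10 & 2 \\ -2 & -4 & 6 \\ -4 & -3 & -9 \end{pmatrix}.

Expand along row 1:
  + (-9) · |-4 6; -3 -9| = (-9)·(36 − (-18)) = -486
  − (-10) · |-2 6; -4 -9| = −(-10)·(18 − (-24)) = 420
  + 2 · |-2 -4; -4 -3| = 2·(6 − 16) = -20
Sum: (-486) + (420) + (-20) = -86

The determinant is -86.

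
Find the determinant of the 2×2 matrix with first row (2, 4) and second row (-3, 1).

det = 2·1 − 4·(-3) = 2 − (-12) = 14

The determinant is 14.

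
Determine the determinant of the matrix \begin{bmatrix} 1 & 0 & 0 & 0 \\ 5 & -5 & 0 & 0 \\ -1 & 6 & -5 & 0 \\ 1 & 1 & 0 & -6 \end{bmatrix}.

The matrix is lower triangular, so the determinant is the product of the diagonal entries:
det = (1) · (-5) · (-5) · (-6) = -150

-150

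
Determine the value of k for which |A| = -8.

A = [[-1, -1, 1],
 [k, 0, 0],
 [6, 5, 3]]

-1

Expanding along the row containing k, det(A) is linear in k: det(A) = (8)·k + (0).
Set (8)·k + (0) = -8  ⇒  (8)·k = -8  ⇒  k = -1.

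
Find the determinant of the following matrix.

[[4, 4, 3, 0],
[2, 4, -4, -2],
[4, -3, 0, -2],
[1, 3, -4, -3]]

Expand along row 1 (it has 1 zero):
  + (4) · M_11   where M_11 = det([4 -4 -2; -3 0 -2; 3 -4 -3]) = 4
  − (4) · M_12   where M_12 = det([2 -4 -2; 4 0 -2; 1 -4 -3]) = -24
  + (3) · M_13   where M_13 = det([2 4 -2; 4 -3 -2; 1 3 -3]) = 40
det = (+1)·(4)·(4) + (-1)·(4)·(-24) + (+1)·(3)·(40) = 232

232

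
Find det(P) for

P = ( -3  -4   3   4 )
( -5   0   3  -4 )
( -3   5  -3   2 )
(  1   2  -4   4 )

Expand along row 2 (it has 1 zero):
  − (-5) · M_21   where M_21 = det([-4 3 4; 5 -3 2; 2 -4 4]) = -88
  − (3) · M_23   where M_23 = det([-3 -4 4; -3 5 2; 1 2 4]) = -148
  + (-4) · M_24   where M_24 = det([-3 -4 3; -3 5 -3; 1 2 -4]) = 69
det = (-1)·(-5)·(-88) + (-1)·(3)·(-148) + (+1)·(-4)·(69) = -272

det(P) = -272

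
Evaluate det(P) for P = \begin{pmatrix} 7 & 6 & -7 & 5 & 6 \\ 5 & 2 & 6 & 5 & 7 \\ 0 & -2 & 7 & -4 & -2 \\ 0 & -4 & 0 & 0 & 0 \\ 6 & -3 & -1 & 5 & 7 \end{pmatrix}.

Expand along row 4 (it has 4 zeros):
  + (-4) · M_42   where M_42 = det([7 -7 5 6; 5 6 5 7; 0 7 -4 -2; 6 -1 5 7]) = -217
det = (+1)·(-4)·(-217) = 868

|P| = 868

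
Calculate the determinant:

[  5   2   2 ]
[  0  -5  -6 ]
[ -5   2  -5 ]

Expand along row 2:
  + (-5) · |5 2; -5 -5| = (-5)·(-25 − (-10)) = 75
  − (-6) · |5 2; -5 2| = −(-6)·(10 − (-10)) = 120
Sum: (75) + (120) = 195

195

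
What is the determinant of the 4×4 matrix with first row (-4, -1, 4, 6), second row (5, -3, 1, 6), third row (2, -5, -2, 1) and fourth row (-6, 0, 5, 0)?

The determinant is 815.

Expand along row 4 (it has 2 zeros):
  − (-6) · M_41   where M_41 = det([-1 4 6; -3 1 6; -5 -2 1]) = -55
  − (5) · M_43   where M_43 = det([-4 -1 6; 5 -3 6; 2 -5 1]) = -229
det = (-1)·(-6)·(-55) + (-1)·(5)·(-229) = 815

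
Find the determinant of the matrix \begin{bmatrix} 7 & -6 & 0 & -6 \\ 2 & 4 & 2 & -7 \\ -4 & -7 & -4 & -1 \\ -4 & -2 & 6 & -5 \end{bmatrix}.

Expand along row 1 (it has 1 zero):
  + (7) · M_11   where M_11 = det([4 2 -7; -7 -4 -1; -2 6 -5]) = 388
  − (-6) · M_12   where M_12 = det([2 2 -7; -4 -4 -1; -4 6 -5]) = 300
  − (-6) · M_14   where M_14 = det([2 4 2; -4 -7 -4; -4 -2 6]) = 20
det = (+1)·(7)·(388) + (-1)·(-6)·(300) + (-1)·(-6)·(20) = 4636

The determinant is 4636.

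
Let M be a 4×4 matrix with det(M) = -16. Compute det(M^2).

det(M^2) = (det M)^2 = (-16)^2 = 256

256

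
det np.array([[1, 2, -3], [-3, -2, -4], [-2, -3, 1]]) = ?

-7

Expand along column 1:
  + 1 · |-2 -4; -3 1| = 1·(-2 − 12) = -14
  − (-3) · |2 -3; -3 1| = −(-3)·(2 − 9) = -21
  + (-2) · |2 -3; -2 -4| = (-2)·(-8 − 6) = 28
Sum: (-14) + (-21) + (28) = -7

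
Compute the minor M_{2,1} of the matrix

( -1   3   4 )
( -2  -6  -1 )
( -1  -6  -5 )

The minor is 9.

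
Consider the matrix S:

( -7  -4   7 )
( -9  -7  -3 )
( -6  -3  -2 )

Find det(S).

-140

Expand along row 1:
  + (-7) · |-7 -3; -3 -2| = (-7)·(14 − 9) = -35
  − (-4) · |-9 -3; -6 -2| = −(-4)·(18 − 18) = 0
  + 7 · |-9 -7; -6 -3| = 7·(27 − 42) = -105
Sum: (-35) + (0) + (-105) = -140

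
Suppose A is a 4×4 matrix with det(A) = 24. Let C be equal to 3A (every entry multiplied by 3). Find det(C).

For a 4×4 matrix, det(3A) = 3^4·det(A) = 81·det(A).
det(C) = (81)·(24) = 1944

|C| = 1944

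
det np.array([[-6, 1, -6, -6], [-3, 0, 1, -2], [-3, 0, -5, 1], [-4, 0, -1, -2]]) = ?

9

Expand along column 2 (it has 3 zeros):
  − (1) · M_12   where M_12 = det([-3 1 -2; -3 -5 1; -4 -1 -2]) = -9
det = (-1)·(1)·(-9) = 9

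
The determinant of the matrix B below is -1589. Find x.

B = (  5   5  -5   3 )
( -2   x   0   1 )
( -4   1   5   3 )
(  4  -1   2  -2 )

Expanding along the row containing x, det(B) is linear in x: det(B) = (-184)·x + (67).
Set (-184)·x + (67) = -1589  ⇒  (-184)·x = -1656  ⇒  x = 9.

9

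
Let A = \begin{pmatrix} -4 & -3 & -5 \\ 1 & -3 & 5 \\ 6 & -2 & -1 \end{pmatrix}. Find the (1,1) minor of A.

13

Delete row 1 and column 1; the remaining 2×2 submatrix is [-3 5; -2 -1].
Its determinant is (-3)·(-1) − 5·(-2) = 13.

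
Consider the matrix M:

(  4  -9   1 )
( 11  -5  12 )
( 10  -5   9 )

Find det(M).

Expand along row 1:
  + 4 · |-5 12; -5 9| = 4·(-45 − (-60)) = 60
  − (-9) · |11 12; 10 9| = −(-9)·(99 − 120) = -189
  + 1 · |11 -5; 10 -5| = 1·(-55 − (-50)) = -5
Sum: (60) + (-189) + (-5) = -134

-134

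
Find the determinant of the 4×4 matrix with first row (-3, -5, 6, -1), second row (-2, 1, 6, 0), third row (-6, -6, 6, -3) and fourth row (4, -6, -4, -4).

-552

Expand along row 2 (it has 1 zero):
  − (-2) · M_21   where M_21 = det([-5 6 -1; -6 6 -3; -6 -4 -4]) = 84
  + (1) · M_22   where M_22 = det([-3 6 -1; -6 6 -3; 4 -4 -4]) = -108
  − (6) · M_23   where M_23 = det([-3 -5 -1; -6 -6 -3; 4 -6 -4]) = 102
det = (-1)·(-2)·(84) + (+1)·(1)·(-108) + (-1)·(6)·(102) = -552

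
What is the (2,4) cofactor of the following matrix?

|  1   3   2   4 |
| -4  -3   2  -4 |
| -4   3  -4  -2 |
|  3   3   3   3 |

Delete row 2 and column 4; the remaining 3×3 submatrix is [1 3 2; -4 3 -4; 3 3 3].
Its determinant is -21.
The cofactor carries sign (−1)^(2+4) = +1, so C_{2,4} = +(-21) = -21.

-21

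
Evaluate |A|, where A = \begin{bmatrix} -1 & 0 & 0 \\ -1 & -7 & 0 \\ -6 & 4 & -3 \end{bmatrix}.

det(A) = -21

A is lower triangular, so det(A) is the product of the diagonal entries:
det = (-1) · (-7) · (-3) = -21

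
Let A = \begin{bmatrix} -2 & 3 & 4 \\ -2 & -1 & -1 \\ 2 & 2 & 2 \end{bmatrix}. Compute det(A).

|A| = -2

Expand along column 1:
  + (-2) · |-1 -1; 2 2| = (-2)·(-2 − (-2)) = 0
  − (-2) · |3 4; 2 2| = −(-2)·(6 − 8) = -4
  + 2 · |3 4; -1 -1| = 2·(-3 − (-4)) = 2
Sum: (0) + (-4) + (2) = -2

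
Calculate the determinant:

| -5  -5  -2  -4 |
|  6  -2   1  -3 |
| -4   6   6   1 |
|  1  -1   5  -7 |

-270

Expand along row 1:
  + (-5) · M_11   where M_11 = det([-2 1 -3; 6 6 1; -1 5 -7]) = 27
  − (-5) · M_12   where M_12 = det([6 1 -3; -4 6 1; 1 5 -7]) = -231
  + (-2) · M_13   where M_13 = det([6 -2 -3; -4 6 1; 1 -1 -7]) = -186
  − (-4) · M_14   where M_14 = det([6 -2 1; -4 6 6; 1 -1 5]) = 162
det = (+1)·(-5)·(27) + (-1)·(-5)·(-231) + (+1)·(-2)·(-186) + (-1)·(-4)·(162) = -270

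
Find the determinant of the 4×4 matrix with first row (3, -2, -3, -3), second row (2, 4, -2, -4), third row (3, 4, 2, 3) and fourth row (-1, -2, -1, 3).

Expand along row 1:
  + (3) · M_11   where M_11 = det([4 -2 -4; 4 2 3; -2 -1 3]) = 72
  − (-2) · M_12   where M_12 = det([2 -2 -4; 3 2 3; -1 -1 3]) = 46
  + (-3) · M_13   where M_13 = det([2 4 -4; 3 4 3; -1 -2 3]) = -4
  − (-3) · M_14   where M_14 = det([2 4 -2; 3 4 2; -1 -2 -1]) = 8
det = (+1)·(3)·(72) + (-1)·(-2)·(46) + (+1)·(-3)·(-4) + (-1)·(-3)·(8) = 344

The determinant is 344.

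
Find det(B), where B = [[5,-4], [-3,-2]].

det(B) = 5·(-2) − (-4)·(-3) = -10 − 12 = -22

det(B) = -22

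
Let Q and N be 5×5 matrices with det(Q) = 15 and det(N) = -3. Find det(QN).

det(QN) = -45

det(QN) = det(Q)·det(N) = (15)·(-3) = -45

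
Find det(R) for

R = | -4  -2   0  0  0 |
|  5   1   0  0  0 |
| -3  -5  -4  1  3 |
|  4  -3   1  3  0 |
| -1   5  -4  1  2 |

The determinant is 78.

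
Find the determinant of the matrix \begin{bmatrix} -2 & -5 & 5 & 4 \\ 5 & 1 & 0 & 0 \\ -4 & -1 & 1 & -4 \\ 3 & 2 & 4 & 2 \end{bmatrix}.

Expand along row 2 (it has 2 zeros):
  − (5) · M_21   where M_21 = det([-5 5 4; -1 1 -4; 2 4 2]) = -144
  + (1) · M_22   where M_22 = det([-2 5 4; -4 1 -4; 3 4 2]) = -132
det = (-1)·(5)·(-144) + (+1)·(1)·(-132) = 588

The determinant is 588.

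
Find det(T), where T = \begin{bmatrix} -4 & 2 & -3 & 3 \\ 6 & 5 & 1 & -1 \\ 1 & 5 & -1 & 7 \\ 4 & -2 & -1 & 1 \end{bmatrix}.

-768

Expand along row 1:
  + (-4) · M_11   where M_11 = det([5 1 -1; 5 -1 7; -2 -1 1]) = 18
  − (2) · M_12   where M_12 = det([6 1 -1; 1 -1 7; 4 -1 1]) = 60
  + (-3) · M_13   where M_13 = det([6 5 -1; 1 5 7; 4 -2 1]) = 271
  − (3) · M_14   where M_14 = det([6 5 1; 1 5 -1; 4 -2 -1]) = -79
det = (+1)·(-4)·(18) + (-1)·(2)·(60) + (+1)·(-3)·(271) + (-1)·(3)·(-79) = -768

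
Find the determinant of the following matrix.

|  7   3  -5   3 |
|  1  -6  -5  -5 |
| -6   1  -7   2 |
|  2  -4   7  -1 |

Expand along row 1:
  + (7) · M_11   where M_11 = det([-6 -5 -5; 1 -7 2; -4 7 -1]) = 182
  − (3) · M_12   where M_12 = det([1 -5 -5; -6 -7 2; 2 7 -1]) = 143
  + (-5) · M_13   where M_13 = det([1 -6 -5; -6 1 2; 2 -4 -1]) = -91
  − (3) · M_14   where M_14 = det([1 -6 -5; -6 1 -7; 2 -4 7]) = -299
det = (+1)·(7)·(182) + (-1)·(3)·(143) + (+1)·(-5)·(-91) + (-1)·(3)·(-299) = 2197

2197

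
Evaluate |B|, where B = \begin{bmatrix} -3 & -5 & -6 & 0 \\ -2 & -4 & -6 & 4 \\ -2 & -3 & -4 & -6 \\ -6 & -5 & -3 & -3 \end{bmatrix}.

-102

Expand along row 1 (it has 1 zero):
  + (-3) · M_11   where M_11 = det([-4 -6 4; -3 -4 -6; -5 -3 -3]) = -146
  − (-5) · M_12   where M_12 = det([-2 -6 4; -2 -4 -6; -6 -3 -3]) = -240
  + (-6) · M_13   where M_13 = det([-2 -4 4; -2 -3 -6; -6 -5 -3]) = -110
det = (+1)·(-3)·(-146) + (-1)·(-5)·(-240) + (+1)·(-6)·(-110) = -102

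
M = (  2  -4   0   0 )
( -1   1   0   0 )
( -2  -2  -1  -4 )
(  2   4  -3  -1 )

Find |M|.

det(M) = 22

M is block lower-triangular with a 2×2 block and a 2×2 block on the diagonal, so its determinant equals the product of the determinants of the diagonal blocks.
det of the 2×2 block = -2
det of the 2×2 block = -11
det = (-2)·(-11) = 22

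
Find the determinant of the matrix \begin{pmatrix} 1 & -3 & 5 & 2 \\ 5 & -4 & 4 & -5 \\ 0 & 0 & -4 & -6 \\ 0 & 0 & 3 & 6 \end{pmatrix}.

-66

The matrix is block upper-triangular with a 2×2 block and a 2×2 block on the diagonal, so its determinant equals the product of the determinants of the diagonal blocks.
det of the 2×2 block = 11
det of the 2×2 block = -6
det = (11)·(-6) = -66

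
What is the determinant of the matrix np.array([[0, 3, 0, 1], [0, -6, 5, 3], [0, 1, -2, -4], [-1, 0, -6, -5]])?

-35

Expand along column 1 (it has 3 zeros):
  − (-1) · M_41   where M_41 = det([3 0 1; -6 5 3; 1 -2 -4]) = -35
det = (-1)·(-1)·(-35) = -35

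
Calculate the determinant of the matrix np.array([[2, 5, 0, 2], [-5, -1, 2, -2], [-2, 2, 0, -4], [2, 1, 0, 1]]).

Expand along column 3 (it has 3 zeros):
  − (2) · M_23   where M_23 = det([2 5 2; -2 2 -4; 2 1 1]) = -30
det = (-1)·(2)·(-30) = 60

The determinant is 60.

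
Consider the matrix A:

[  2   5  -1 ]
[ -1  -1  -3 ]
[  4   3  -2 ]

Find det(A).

Expand along column 1:
  + 2 · |-1 -3; 3 -2| = 2·(2 − (-9)) = 22
  − (-1) · |5 -1; 3 -2| = −(-1)·(-10 − (-3)) = -7
  + 4 · |5 -1; -1 -3| = 4·(-15 − 1) = -64
Sum: (22) + (-7) + (-64) = -49

|A| = -49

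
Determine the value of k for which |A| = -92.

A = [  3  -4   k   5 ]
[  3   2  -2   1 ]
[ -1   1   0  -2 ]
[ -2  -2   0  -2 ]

k = 8

Expanding along the column containing k, det(A) is linear in k: det(A) = (-10)·k + (-12).
Set (-10)·k + (-12) = -92  ⇒  (-10)·k = -80  ⇒  k = 8.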